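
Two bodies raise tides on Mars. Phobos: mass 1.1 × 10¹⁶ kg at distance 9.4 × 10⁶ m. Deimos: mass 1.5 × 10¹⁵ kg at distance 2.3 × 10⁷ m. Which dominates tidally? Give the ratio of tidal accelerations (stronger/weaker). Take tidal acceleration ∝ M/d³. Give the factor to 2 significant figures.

Phobos, by a factor of ≈ 110

Tidal stretch scales as M/d³; compute that for each body.
Phobos: (1.1 × 10¹⁶) / (9.4 × 10⁶)³ = 1.324 × 10⁻⁵
Deimos: (1.5 × 10¹⁵) / (2.3 × 10⁷)³ = 1.233 × 10⁻⁷
Ratio (larger/smaller) = 110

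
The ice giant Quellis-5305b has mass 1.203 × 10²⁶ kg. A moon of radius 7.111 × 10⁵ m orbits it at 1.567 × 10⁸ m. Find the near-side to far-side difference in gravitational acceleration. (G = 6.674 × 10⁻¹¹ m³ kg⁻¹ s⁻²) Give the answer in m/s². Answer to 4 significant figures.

5.935 × 10⁻³ m/s²

Δa = 4GMr/d³
   = 4 × (6.674 × 10⁻¹¹) × (1.203 × 10²⁶) × (7.111 × 10⁵) / (1.567 × 10⁸)³
   = 5.935 × 10⁻³ m/s²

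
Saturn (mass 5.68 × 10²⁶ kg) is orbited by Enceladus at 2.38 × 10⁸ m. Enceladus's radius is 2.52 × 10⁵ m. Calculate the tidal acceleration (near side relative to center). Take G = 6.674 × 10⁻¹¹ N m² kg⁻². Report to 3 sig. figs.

The tidal stretch is the gradient of GM/d² times the body's extent r, hence the 1/d³ dependence.
Δa = 2GMr/d³
   = 2 × (6.674 × 10⁻¹¹) × (5.68 × 10²⁶) × (2.52 × 10⁵) / (2.38 × 10⁸)³
   = 1.42 × 10⁻³ m/s²

1.42 × 10⁻³ m/s²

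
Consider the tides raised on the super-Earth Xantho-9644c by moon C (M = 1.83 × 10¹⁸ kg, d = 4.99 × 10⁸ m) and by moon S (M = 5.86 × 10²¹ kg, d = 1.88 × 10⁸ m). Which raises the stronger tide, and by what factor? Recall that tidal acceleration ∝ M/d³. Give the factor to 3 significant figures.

Moon S, by a factor of ≈ 59900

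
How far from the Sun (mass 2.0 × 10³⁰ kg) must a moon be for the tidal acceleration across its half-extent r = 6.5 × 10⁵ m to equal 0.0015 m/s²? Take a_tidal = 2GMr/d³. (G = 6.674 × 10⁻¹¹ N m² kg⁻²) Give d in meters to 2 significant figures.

2GMr/d³ = a_tidal  ⇒  d = (2GMr / a_tidal)^(1/3)
d = (2 × 6.674×10⁻¹¹ × (2.0 × 10³⁰) × (6.5 × 10⁵) / (0.0015))^(1/3)
  = 4.9 × 10⁹ m

4.9 × 10⁹ m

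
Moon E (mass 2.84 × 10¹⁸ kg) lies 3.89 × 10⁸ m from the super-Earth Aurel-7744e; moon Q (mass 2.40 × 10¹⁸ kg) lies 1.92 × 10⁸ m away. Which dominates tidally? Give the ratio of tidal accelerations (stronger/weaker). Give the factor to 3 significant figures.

Compare M/d³ for the two perturbers:
Moon E: (2.84 × 10¹⁸) / (3.89 × 10⁸)³ = 4.825 × 10⁻⁸
Moon Q: (2.40 × 10¹⁸) / (1.92 × 10⁸)³ = 3.391 × 10⁻⁷
Ratio (larger/smaller) = 7.03

Moon Q, by a factor of ≈ 7.03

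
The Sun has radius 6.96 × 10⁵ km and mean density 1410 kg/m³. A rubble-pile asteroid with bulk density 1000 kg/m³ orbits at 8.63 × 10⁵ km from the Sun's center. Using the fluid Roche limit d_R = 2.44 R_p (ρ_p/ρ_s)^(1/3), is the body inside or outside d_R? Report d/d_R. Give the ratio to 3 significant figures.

inside; d/d_R ≈ 0.453

d_R = 2.44 × (6.96 × 10⁵ km) × (1410/1000)^(1/3) = 1.904 × 10⁶ km
d/d_R = (8.63 × 10⁵) / (1.904 × 10⁶) = 0.453
Since d/d_R < 1, the body is inside the Roche limit.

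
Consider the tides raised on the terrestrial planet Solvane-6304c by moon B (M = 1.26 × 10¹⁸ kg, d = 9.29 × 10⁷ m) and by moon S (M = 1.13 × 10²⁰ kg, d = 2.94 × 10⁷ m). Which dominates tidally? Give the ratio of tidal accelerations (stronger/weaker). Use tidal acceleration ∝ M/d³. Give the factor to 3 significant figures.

Moon S, by a factor of ≈ 2830

The tide-raising term goes as M/d³ (the gradient of a 1/d² field).
Moon B: (1.26 × 10¹⁸) / (9.29 × 10⁷)³ = 1.572 × 10⁻⁶
Moon S: (1.13 × 10²⁰) / (2.94 × 10⁷)³ = 4.447 × 10⁻³
Ratio (larger/smaller) = 2830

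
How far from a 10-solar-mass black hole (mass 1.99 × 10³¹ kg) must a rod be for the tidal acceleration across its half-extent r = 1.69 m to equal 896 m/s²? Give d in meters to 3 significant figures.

1.71 × 10⁶ m

2GMr/d³ = a_tidal  ⇒  d = (2GMr / a_tidal)^(1/3)
d = (2 × 6.674×10⁻¹¹ × (1.99 × 10³¹) × (1.69) / (896))^(1/3)
  = 1.71 × 10⁶ m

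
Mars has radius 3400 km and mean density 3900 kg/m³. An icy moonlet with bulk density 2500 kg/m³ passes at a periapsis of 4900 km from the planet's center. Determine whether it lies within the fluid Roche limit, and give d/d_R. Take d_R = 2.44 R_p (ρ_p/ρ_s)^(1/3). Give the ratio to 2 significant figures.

d_R = 2.44 × (3400 km) × (3900/2500)^(1/3) = 9622 km
d/d_R = (4900) / (9622) = 0.51
Since d/d_R < 1, the body is inside the Roche limit.

inside; d/d_R ≈ 0.51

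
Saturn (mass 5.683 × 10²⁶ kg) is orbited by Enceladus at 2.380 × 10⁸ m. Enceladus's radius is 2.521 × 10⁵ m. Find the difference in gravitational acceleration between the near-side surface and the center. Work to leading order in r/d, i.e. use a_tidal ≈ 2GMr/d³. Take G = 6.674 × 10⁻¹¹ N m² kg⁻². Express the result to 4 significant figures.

Δa = 2GMr/d³
   = 2 × (6.674 × 10⁻¹¹) × (5.683 × 10²⁶) × (2.521 × 10⁵) / (2.380 × 10⁸)³
   = 1.419 × 10⁻³ m/s²

1.419 × 10⁻³ m/s²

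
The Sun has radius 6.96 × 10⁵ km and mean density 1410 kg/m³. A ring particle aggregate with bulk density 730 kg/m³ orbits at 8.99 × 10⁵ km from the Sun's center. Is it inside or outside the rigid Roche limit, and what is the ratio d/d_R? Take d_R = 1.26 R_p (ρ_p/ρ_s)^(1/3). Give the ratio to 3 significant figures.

inside; d/d_R ≈ 0.823

d_R = 1.26 × (6.96 × 10⁵ km) × (1410/730)^(1/3) = 1.092 × 10⁶ km
d/d_R = (8.99 × 10⁵) / (1.092 × 10⁶) = 0.823
Since d/d_R < 1, the body is inside the Roche limit.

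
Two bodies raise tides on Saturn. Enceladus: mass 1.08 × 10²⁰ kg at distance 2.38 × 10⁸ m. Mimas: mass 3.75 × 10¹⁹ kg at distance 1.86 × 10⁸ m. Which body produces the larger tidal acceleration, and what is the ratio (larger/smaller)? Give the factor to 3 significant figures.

Compare M/d³ for the two perturbers:
Enceladus: (1.08 × 10²⁰) / (2.38 × 10⁸)³ = 8.011 × 10⁻⁶
Mimas: (3.75 × 10¹⁹) / (1.86 × 10⁸)³ = 5.828 × 10⁻⁶
Ratio (larger/smaller) = 1.37

Enceladus, by a factor of ≈ 1.37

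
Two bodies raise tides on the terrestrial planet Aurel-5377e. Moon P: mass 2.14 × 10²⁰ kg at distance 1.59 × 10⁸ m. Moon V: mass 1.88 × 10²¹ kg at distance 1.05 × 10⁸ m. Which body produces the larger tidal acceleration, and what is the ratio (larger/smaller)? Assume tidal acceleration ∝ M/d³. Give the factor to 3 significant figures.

Moon V, by a factor of ≈ 30.5

The tide-raising term goes as M/d³ (the gradient of a 1/d² field).
Moon P: (2.14 × 10²⁰) / (1.59 × 10⁸)³ = 5.324 × 10⁻⁵
Moon V: (1.88 × 10²¹) / (1.05 × 10⁸)³ = 1.624 × 10⁻³
Ratio (larger/smaller) = 30.5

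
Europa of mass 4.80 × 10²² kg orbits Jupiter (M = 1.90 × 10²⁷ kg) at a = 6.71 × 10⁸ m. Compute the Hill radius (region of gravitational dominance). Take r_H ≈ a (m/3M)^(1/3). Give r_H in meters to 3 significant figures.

r_H ≈ a (m/3M)^(1/3)
    = (6.71 × 10⁸) × (4.80 × 10²² / (3 × 1.90 × 10²⁷))^(1/3)
    = 1.37 × 10⁷ m

1.37 × 10⁷ m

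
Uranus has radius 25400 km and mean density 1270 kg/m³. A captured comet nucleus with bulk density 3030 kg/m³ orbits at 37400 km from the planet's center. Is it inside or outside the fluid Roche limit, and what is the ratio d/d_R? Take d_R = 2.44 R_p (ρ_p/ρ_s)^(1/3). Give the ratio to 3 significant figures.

d_R = 2.44 × (25400 km) × (1270/3030)^(1/3) = 46380 km
d/d_R = (37400) / (46380) = 0.806
Since d/d_R < 1, the body is inside the Roche limit.

inside; d/d_R ≈ 0.806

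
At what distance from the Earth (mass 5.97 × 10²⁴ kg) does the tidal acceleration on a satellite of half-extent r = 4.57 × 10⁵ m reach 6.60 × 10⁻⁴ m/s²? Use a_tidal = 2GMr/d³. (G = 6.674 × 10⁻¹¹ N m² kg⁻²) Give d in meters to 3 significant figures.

8.20 × 10⁷ m

2GMr/d³ = a_tidal  ⇒  d = (2GMr / a_tidal)^(1/3)
d = (2 × 6.674×10⁻¹¹ × (5.97 × 10²⁴) × (4.57 × 10⁵) / (6.60 × 10⁻⁴))^(1/3)
  = 8.20 × 10⁷ m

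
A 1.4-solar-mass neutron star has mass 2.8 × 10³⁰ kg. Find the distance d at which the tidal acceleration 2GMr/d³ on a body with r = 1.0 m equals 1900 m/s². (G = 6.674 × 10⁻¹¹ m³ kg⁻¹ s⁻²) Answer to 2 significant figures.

5.8 × 10⁵ m

2GMr/d³ = a_tidal  ⇒  d = (2GMr / a_tidal)^(1/3)
d = (2 × 6.674×10⁻¹¹ × (2.8 × 10³⁰) × (1.0) / (1900))^(1/3)
  = 5.8 × 10⁵ m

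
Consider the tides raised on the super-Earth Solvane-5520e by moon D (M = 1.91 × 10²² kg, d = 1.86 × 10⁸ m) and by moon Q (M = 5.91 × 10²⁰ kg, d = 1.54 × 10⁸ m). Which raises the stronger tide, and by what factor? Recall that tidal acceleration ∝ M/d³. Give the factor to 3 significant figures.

Moon D, by a factor of ≈ 18.3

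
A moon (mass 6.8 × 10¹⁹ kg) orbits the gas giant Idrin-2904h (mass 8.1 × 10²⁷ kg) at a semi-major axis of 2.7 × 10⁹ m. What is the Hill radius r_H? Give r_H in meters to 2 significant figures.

3.8 × 10⁶ m

r_H ≈ a (m/3M)^(1/3)
    = (2.7 × 10⁹) × (6.8 × 10¹⁹ / (3 × 8.1 × 10²⁷))^(1/3)
    = 3.8 × 10⁶ m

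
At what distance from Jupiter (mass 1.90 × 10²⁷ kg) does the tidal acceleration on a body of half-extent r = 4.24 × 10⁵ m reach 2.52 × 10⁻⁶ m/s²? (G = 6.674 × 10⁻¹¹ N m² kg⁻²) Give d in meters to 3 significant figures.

3.49 × 10⁹ m

2GMr/d³ = a_tidal  ⇒  d = (2GMr / a_tidal)^(1/3)
d = (2 × 6.674×10⁻¹¹ × (1.90 × 10²⁷) × (4.24 × 10⁵) / (2.52 × 10⁻⁶))^(1/3)
  = 3.49 × 10⁹ m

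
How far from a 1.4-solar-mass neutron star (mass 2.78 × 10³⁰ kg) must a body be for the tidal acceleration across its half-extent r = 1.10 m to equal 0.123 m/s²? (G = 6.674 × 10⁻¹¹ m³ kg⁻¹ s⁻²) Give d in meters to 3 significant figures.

1.49 × 10⁷ m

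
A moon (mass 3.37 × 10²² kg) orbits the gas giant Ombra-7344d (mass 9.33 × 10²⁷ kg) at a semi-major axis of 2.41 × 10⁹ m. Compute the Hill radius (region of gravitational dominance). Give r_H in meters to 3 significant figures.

r_H ≈ a (m/3M)^(1/3)
    = (2.41 × 10⁹) × (3.37 × 10²² / (3 × 9.33 × 10²⁷))^(1/3)
    = 2.56 × 10⁷ m

2.56 × 10⁷ m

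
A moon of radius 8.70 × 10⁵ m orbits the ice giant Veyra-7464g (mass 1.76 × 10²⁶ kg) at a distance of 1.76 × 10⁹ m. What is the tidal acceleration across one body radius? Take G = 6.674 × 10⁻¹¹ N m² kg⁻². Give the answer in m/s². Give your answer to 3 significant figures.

3.75 × 10⁻⁶ m/s²

The tidal stretch is the gradient of GM/d² times the body's extent r, hence the 1/d³ dependence.
Δa = 2GMr/d³
   = 2 × (6.674 × 10⁻¹¹) × (1.76 × 10²⁶) × (8.70 × 10⁵) / (1.76 × 10⁹)³
   = 3.75 × 10⁻⁶ m/s²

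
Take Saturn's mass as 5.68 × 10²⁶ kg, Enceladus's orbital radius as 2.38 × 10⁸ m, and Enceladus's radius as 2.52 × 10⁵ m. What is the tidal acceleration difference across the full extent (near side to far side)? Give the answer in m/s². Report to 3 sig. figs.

2.83 × 10⁻³ m/s²

Differencing GM/(d−r)² and GM/(d+r)² to first order in r/d gives 4GMr/d³.
Δg = 4GMr/d³
   = 4 × (6.674 × 10⁻¹¹) × (5.68 × 10²⁶) × (2.52 × 10⁵) / (2.38 × 10⁸)³
   = 2.83 × 10⁻³ m/s²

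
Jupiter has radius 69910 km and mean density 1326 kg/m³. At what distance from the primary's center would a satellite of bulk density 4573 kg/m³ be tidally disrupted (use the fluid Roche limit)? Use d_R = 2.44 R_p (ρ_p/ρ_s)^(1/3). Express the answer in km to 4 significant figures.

d_R = 2.44 × 69910 km × (1326/4573)^(1/3)
    = 1.129 × 10⁵ km

1.129 × 10⁵ km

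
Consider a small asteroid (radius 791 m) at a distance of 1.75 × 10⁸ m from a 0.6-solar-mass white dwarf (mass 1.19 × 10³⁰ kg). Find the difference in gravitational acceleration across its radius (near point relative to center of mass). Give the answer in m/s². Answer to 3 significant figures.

2.34 × 10⁻² m/s²

Δa = 2GMr/d³
   = 2 × (6.674 × 10⁻¹¹) × (1.19 × 10³⁰) × (791) / (1.75 × 10⁸)³
   = 2.34 × 10⁻² m/s²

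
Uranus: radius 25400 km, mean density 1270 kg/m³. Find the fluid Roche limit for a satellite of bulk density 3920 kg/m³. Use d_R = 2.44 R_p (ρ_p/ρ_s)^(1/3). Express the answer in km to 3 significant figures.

d_R = 2.44 × 25400 km × (1270/3920)^(1/3)
    = 42600 km

42600 km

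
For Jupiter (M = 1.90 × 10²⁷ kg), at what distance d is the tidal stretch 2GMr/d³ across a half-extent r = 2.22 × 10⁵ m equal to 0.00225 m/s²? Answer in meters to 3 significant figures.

2.92 × 10⁸ m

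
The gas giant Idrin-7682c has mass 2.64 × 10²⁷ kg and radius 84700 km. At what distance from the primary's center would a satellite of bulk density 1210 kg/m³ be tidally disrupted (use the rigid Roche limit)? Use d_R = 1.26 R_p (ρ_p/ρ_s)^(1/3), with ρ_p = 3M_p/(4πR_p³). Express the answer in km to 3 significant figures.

1.01 × 10⁵ km

ρ_p = 3M_p/(4πR_p³) = 3 × (2.64 × 10²⁷) / (4π × (8.47 × 10⁷ m)³) = 1040 kg/m³
d_R = 1.26 × 84700 km × (1040/1210)^(1/3)
    = 1.01 × 10⁵ km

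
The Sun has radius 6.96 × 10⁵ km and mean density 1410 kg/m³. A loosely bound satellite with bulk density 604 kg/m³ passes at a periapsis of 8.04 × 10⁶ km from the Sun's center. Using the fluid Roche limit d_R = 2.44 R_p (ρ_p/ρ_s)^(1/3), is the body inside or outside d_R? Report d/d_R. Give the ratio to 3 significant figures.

d_R = 2.44 × (6.96 × 10⁵ km) × (1410/604)^(1/3) = 2.253 × 10⁶ km
d/d_R = (8.04 × 10⁶) / (2.253 × 10⁶) = 3.57
Since d/d_R > 1, the body is outside the Roche limit.

outside; d/d_R ≈ 3.57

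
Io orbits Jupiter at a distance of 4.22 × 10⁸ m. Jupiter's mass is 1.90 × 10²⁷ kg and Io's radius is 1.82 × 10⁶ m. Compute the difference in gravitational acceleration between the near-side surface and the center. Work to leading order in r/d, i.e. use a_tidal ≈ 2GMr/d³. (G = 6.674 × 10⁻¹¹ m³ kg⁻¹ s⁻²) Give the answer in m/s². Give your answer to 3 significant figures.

6.14 × 10⁻³ m/s²

Since r ≪ d, expand the inverse-square field across one radius to get the leading 2GMr/d³ term.
Δg = 2GMr/d³
   = 2 × (6.674 × 10⁻¹¹) × (1.90 × 10²⁷) × (1.82 × 10⁶) / (4.22 × 10⁸)³
   = 6.14 × 10⁻³ m/s²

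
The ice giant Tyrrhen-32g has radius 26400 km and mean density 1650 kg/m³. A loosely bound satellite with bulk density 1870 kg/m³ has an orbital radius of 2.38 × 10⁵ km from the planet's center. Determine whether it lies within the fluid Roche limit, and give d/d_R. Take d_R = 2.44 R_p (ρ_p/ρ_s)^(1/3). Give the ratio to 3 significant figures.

outside; d/d_R ≈ 3.85

d_R = 2.44 × (26400 km) × (1650/1870)^(1/3) = 61780 km
d/d_R = (2.38 × 10⁵) / (61780) = 3.85
Since d/d_R > 1, the body is outside the Roche limit.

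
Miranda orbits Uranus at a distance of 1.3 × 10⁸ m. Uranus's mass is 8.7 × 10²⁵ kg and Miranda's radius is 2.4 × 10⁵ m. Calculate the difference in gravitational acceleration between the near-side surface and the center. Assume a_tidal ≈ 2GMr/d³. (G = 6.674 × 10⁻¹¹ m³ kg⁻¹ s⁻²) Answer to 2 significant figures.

Differencing GM/(d−r)² and GM/d² to first order in r/d gives 2GMr/d³.
Δg = 2GMr/d³
   = 2 × (6.674 × 10⁻¹¹) × (8.7 × 10²⁵) × (2.4 × 10⁵) / (1.3 × 10⁸)³
   = 1.3 × 10⁻³ m/s²

1.3 × 10⁻³ m/s²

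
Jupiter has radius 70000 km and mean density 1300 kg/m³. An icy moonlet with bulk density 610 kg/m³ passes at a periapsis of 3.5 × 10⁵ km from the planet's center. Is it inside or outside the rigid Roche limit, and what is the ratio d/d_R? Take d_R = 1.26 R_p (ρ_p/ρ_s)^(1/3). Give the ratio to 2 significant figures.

outside; d/d_R ≈ 3.1

d_R = 1.26 × (70000 km) × (1300/610)^(1/3) = 1.135 × 10⁵ km
d/d_R = (3.5 × 10⁵) / (1.135 × 10⁵) = 3.1
Since d/d_R > 1, the body is outside the Roche limit.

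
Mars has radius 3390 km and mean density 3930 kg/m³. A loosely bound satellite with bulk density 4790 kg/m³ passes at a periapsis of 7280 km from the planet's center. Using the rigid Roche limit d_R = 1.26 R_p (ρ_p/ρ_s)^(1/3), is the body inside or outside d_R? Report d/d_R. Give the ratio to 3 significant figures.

d_R = 1.26 × (3390 km) × (3930/4790)^(1/3) = 3999 km
d/d_R = (7280) / (3999) = 1.82
Since d/d_R > 1, the body is outside the Roche limit.

outside; d/d_R ≈ 1.82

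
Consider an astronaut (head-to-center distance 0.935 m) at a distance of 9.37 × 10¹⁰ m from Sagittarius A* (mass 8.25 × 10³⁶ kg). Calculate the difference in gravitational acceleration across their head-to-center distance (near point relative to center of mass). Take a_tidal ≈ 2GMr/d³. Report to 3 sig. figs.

1.25 × 10⁻⁶ m/s²

The tidal stretch is the gradient of GM/d² times the body's extent r, hence the 1/d³ dependence.
Δg = 2GMr/d³
   = 2 × (6.674 × 10⁻¹¹) × (8.25 × 10³⁶) × (0.935) / (9.37 × 10¹⁰)³
   = 1.25 × 10⁻⁶ m/s²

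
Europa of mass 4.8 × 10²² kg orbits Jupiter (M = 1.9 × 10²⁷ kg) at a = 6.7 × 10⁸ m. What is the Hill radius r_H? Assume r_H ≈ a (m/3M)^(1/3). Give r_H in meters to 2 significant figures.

r_H ≈ a (m/3M)^(1/3)
    = (6.7 × 10⁸) × (4.8 × 10²² / (3 × 1.9 × 10²⁷))^(1/3)
    = 1.4 × 10⁷ m

1.4 × 10⁷ m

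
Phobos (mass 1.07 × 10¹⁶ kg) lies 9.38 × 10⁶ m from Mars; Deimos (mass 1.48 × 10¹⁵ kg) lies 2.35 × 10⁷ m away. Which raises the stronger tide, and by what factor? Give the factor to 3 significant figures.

Phobos, by a factor of ≈ 114

Compare M/d³ for the two perturbers:
Phobos: (1.07 × 10¹⁶) / (9.38 × 10⁶)³ = 1.297 × 10⁻⁵
Deimos: (1.48 × 10¹⁵) / (2.35 × 10⁷)³ = 1.140 × 10⁻⁷
Ratio (larger/smaller) = 114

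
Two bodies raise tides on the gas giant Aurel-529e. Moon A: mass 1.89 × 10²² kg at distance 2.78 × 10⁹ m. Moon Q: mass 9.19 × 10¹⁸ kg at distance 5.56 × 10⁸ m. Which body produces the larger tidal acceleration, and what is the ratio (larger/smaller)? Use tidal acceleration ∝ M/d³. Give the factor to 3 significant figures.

Moon A, by a factor of ≈ 16.5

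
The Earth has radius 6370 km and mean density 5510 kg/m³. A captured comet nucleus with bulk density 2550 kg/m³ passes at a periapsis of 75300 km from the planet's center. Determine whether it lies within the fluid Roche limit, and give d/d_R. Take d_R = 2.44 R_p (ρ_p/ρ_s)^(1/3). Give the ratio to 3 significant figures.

d_R = 2.44 × (6370 km) × (5510/2550)^(1/3) = 20090 km
d/d_R = (75300) / (20090) = 3.75
Since d/d_R > 1, the body is outside the Roche limit.

outside; d/d_R ≈ 3.75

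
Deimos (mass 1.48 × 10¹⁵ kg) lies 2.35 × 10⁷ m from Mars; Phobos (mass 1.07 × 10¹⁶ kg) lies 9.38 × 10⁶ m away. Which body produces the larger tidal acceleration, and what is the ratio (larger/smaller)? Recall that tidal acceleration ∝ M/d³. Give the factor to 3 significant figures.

Phobos, by a factor of ≈ 114

Tidal acceleration ∝ M/d³, so compare M/d³ for each.
Deimos: (1.48 × 10¹⁵) / (2.35 × 10⁷)³ = 1.140 × 10⁻⁷
Phobos: (1.07 × 10¹⁶) / (9.38 × 10⁶)³ = 1.297 × 10⁻⁵
Ratio (larger/smaller) = 114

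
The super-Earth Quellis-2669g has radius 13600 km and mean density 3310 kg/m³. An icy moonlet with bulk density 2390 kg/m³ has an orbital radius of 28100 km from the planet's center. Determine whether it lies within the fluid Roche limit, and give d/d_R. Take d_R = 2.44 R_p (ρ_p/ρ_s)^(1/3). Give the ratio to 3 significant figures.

inside; d/d_R ≈ 0.760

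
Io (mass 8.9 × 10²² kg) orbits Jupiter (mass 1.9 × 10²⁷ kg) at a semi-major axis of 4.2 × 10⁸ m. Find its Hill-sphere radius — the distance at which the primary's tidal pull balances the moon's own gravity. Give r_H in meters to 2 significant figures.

1.0 × 10⁷ m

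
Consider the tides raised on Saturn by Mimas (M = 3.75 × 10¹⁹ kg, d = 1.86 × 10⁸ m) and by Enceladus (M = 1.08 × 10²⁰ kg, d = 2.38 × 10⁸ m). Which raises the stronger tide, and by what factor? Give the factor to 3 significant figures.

Enceladus, by a factor of ≈ 1.37

Tidal stretch scales as M/d³; compute that for each body.
Mimas: (3.75 × 10¹⁹) / (1.86 × 10⁸)³ = 5.828 × 10⁻⁶
Enceladus: (1.08 × 10²⁰) / (2.38 × 10⁸)³ = 8.011 × 10⁻⁶
Ratio (larger/smaller) = 1.37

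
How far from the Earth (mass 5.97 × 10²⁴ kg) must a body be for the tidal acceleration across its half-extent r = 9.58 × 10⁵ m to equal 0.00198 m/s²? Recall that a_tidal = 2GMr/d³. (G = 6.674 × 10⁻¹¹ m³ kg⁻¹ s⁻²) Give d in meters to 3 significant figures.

2GMr/d³ = a_tidal  ⇒  d = (2GMr / a_tidal)^(1/3)
d = (2 × 6.674×10⁻¹¹ × (5.97 × 10²⁴) × (9.58 × 10⁵) / (0.00198))^(1/3)
  = 7.28 × 10⁷ m

7.28 × 10⁷ m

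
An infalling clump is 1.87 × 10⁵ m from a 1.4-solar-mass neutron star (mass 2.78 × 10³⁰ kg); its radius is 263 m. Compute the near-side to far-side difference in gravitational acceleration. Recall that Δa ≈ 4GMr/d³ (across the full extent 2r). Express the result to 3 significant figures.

Differencing GM/(d−r)² and GM/(d+r)² to first order in r/d gives 4GMr/d³.
a_tidal = 4GMr/d³
        = 4 × (6.674 × 10⁻¹¹) × (2.78 × 10³⁰) × (263) / (1.87 × 10⁵)³
        = 2.98 × 10⁷ m/s²

2.98 × 10⁷ m/s²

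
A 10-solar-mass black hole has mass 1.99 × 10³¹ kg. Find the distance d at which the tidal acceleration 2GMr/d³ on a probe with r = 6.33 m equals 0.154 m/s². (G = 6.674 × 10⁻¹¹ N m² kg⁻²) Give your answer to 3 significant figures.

4.78 × 10⁷ m

2GMr/d³ = a_tidal  ⇒  d = (2GMr / a_tidal)^(1/3)
d = (2 × 6.674×10⁻¹¹ × (1.99 × 10³¹) × (6.33) / (0.154))^(1/3)
  = 4.78 × 10⁷ m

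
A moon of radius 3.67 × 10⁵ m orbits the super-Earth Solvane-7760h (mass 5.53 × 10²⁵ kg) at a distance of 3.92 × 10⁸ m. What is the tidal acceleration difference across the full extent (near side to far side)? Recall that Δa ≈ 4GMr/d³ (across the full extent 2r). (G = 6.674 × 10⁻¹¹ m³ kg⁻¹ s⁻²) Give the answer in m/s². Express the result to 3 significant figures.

Near-to-far spans 2r, so the tidal difference is twice the near-to-center value: 4GMr/d³.
a_tidal = 4GMr/d³
        = 4 × (6.674 × 10⁻¹¹) × (5.53 × 10²⁵) × (3.67 × 10⁵) / (3.92 × 10⁸)³
        = 8.99 × 10⁻⁵ m/s²

8.99 × 10⁻⁵ m/s²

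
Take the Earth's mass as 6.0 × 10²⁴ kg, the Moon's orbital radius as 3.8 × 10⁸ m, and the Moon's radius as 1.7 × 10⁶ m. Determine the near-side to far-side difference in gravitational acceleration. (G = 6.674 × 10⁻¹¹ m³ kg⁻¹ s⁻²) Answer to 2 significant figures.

Near-to-far spans 2r, so the tidal difference is twice the near-to-center value: 4GMr/d³.
a_tidal = 4GMr/d³
        = 4 × (6.674 × 10⁻¹¹) × (6.0 × 10²⁴) × (1.7 × 10⁶) / (3.8 × 10⁸)³
        = 5.0 × 10⁻⁵ m/s²

5.0 × 10⁻⁵ m/s²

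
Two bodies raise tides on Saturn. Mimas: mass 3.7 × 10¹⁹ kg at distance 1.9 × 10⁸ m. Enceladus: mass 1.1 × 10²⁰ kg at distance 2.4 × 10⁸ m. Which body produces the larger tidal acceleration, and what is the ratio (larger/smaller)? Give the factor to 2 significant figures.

Enceladus, by a factor of ≈ 1.5

Tidal stretch scales as M/d³; compute that for each body.
Mimas: (3.7 × 10¹⁹) / (1.9 × 10⁸)³ = 5.394 × 10⁻⁶
Enceladus: (1.1 × 10²⁰) / (2.4 × 10⁸)³ = 7.957 × 10⁻⁶
Ratio (larger/smaller) = 1.5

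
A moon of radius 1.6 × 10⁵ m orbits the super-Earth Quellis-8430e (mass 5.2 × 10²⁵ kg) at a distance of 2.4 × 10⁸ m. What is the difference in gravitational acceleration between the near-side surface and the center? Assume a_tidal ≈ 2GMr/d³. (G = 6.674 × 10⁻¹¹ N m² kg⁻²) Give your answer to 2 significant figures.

a_tidal = 2GMr/d³
        = 2 × (6.674 × 10⁻¹¹) × (5.2 × 10²⁵) × (1.6 × 10⁵) / (2.4 × 10⁸)³
        = 8.0 × 10⁻⁵ m/s²

8.0 × 10⁻⁵ m/s²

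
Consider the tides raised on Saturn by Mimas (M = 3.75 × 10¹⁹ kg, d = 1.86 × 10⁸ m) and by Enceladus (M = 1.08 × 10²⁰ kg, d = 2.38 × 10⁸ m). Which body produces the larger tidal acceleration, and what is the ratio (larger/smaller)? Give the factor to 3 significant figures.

Enceladus, by a factor of ≈ 1.37

Tidal acceleration ∝ M/d³, so compare M/d³ for each.
Mimas: (3.75 × 10¹⁹) / (1.86 × 10⁸)³ = 5.828 × 10⁻⁶
Enceladus: (1.08 × 10²⁰) / (2.38 × 10⁸)³ = 8.011 × 10⁻⁶
Ratio (larger/smaller) = 1.37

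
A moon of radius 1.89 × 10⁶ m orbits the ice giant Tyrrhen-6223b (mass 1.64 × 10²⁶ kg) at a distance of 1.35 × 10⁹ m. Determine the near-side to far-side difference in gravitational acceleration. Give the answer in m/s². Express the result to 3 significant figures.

Δa = 4GMr/d³
   = 4 × (6.674 × 10⁻¹¹) × (1.64 × 10²⁶) × (1.89 × 10⁶) / (1.35 × 10⁹)³
   = 3.36 × 10⁻⁵ m/s²

3.36 × 10⁻⁵ m/s²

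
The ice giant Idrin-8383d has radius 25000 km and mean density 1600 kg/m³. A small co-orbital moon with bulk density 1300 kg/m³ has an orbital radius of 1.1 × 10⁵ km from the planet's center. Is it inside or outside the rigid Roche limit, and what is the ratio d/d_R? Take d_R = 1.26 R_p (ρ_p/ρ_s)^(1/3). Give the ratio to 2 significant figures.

d_R = 1.26 × (25000 km) × (1600/1300)^(1/3) = 33760 km
d/d_R = (1.1 × 10⁵) / (33760) = 3.3
Since d/d_R > 1, the body is outside the Roche limit.

outside; d/d_R ≈ 3.3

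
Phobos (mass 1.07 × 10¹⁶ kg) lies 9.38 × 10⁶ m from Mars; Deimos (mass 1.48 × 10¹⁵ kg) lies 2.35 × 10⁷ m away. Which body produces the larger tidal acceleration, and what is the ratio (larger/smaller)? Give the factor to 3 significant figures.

Phobos, by a factor of ≈ 114

Tidal acceleration ∝ M/d³, so compare M/d³ for each.
Phobos: (1.07 × 10¹⁶) / (9.38 × 10⁶)³ = 1.297 × 10⁻⁵
Deimos: (1.48 × 10¹⁵) / (2.35 × 10⁷)³ = 1.140 × 10⁻⁷
Ratio (larger/smaller) = 114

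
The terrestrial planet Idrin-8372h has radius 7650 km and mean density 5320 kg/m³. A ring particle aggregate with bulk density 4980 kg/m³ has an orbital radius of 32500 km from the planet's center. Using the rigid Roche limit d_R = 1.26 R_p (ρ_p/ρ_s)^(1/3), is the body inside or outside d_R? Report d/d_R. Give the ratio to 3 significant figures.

outside; d/d_R ≈ 3.30

d_R = 1.26 × (7650 km) × (5320/4980)^(1/3) = 9854 km
d/d_R = (32500) / (9854) = 3.30
Since d/d_R > 1, the body is outside the Roche limit.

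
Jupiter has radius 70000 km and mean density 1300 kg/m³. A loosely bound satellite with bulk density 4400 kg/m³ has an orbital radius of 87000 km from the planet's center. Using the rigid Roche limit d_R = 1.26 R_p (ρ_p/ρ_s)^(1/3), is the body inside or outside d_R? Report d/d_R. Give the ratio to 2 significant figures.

outside; d/d_R ≈ 1.5

d_R = 1.26 × (70000 km) × (1300/4400)^(1/3) = 58740 km
d/d_R = (87000) / (58740) = 1.5
Since d/d_R > 1, the body is outside the Roche limit.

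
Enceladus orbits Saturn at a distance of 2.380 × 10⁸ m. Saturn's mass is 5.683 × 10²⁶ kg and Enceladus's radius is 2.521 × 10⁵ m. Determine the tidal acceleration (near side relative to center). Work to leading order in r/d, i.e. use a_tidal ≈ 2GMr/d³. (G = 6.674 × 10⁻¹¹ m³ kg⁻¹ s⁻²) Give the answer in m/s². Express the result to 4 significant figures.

1.419 × 10⁻³ m/s²

The tidal stretch is the gradient of GM/d² times the body's extent r, hence the 1/d³ dependence.
Δa = 2GMr/d³
   = 2 × (6.674 × 10⁻¹¹) × (5.683 × 10²⁶) × (2.521 × 10⁵) / (2.380 × 10⁸)³
   = 1.419 × 10⁻³ m/s²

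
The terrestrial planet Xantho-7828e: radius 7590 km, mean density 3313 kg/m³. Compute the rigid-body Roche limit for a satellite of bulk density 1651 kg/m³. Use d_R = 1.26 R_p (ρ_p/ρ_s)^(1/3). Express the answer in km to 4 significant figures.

12060 km

d_R = 1.26 × 7590 km × (3313/1651)^(1/3)
    = 12060 km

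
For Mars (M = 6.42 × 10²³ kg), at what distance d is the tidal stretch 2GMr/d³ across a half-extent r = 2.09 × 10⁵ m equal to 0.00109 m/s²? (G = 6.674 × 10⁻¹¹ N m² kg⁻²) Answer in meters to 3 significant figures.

2GMr/d³ = a_tidal  ⇒  d = (2GMr / a_tidal)^(1/3)
d = (2 × 6.674×10⁻¹¹ × (6.42 × 10²³) × (2.09 × 10⁵) / (0.00109))^(1/3)
  = 2.54 × 10⁷ m

2.54 × 10⁷ m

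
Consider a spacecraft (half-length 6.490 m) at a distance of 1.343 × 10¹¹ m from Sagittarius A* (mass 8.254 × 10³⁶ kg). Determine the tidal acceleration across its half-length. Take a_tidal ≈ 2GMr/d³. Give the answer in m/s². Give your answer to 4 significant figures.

2.952 × 10⁻⁶ m/s²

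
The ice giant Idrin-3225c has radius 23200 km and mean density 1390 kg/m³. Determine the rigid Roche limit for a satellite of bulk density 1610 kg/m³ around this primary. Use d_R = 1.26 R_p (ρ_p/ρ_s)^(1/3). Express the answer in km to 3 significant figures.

27800 km

d_R = 1.26 × 23200 km × (1390/1610)^(1/3)
    = 27800 km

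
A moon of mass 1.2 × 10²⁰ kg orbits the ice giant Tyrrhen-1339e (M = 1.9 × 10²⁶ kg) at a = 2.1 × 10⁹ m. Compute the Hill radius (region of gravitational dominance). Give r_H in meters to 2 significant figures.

r_H ≈ a (m/3M)^(1/3)
    = (2.1 × 10⁹) × (1.2 × 10²⁰ / (3 × 1.9 × 10²⁶))^(1/3)
    = 1.2 × 10⁷ m

1.2 × 10⁷ m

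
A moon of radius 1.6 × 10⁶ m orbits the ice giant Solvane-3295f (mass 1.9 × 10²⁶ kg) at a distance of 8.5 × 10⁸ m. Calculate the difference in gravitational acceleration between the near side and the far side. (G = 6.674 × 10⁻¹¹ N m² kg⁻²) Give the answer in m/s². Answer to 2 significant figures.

1.3 × 10⁻⁴ m/s²

Δa = 4GMr/d³
   = 4 × (6.674 × 10⁻¹¹) × (1.9 × 10²⁶) × (1.6 × 10⁶) / (8.5 × 10⁸)³
   = 1.3 × 10⁻⁴ m/s²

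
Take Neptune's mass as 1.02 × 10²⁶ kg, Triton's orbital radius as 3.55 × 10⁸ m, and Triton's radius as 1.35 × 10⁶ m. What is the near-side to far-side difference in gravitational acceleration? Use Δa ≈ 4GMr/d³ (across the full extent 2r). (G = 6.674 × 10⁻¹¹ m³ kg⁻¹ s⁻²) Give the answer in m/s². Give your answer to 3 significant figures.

Differencing GM/(d−r)² and GM/(d+r)² to first order in r/d gives 4GMr/d³.
a_tidal = 4GMr/d³
        = 4 × (6.674 × 10⁻¹¹) × (1.02 × 10²⁶) × (1.35 × 10⁶) / (3.55 × 10⁸)³
        = 8.22 × 10⁻⁴ m/s²

8.22 × 10⁻⁴ m/s²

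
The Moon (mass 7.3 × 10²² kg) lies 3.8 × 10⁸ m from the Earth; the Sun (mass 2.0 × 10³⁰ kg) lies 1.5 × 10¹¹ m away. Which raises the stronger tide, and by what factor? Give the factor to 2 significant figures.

Compare M/d³ for the two perturbers:
The Moon: (7.3 × 10²²) / (3.8 × 10⁸)³ = 1.330 × 10⁻³
The Sun: (2.0 × 10³⁰) / (1.5 × 10¹¹)³ = 5.926 × 10⁻⁴
Ratio (larger/smaller) = 2.2

The Moon, by a factor of ≈ 2.2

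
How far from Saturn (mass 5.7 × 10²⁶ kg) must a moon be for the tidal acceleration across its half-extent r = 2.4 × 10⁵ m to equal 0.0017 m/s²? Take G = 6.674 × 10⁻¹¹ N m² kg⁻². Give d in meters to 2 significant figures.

2GMr/d³ = a_tidal  ⇒  d = (2GMr / a_tidal)^(1/3)
d = (2 × 6.674×10⁻¹¹ × (5.7 × 10²⁶) × (2.4 × 10⁵) / (0.0017))^(1/3)
  = 2.2 × 10⁸ m

2.2 × 10⁸ m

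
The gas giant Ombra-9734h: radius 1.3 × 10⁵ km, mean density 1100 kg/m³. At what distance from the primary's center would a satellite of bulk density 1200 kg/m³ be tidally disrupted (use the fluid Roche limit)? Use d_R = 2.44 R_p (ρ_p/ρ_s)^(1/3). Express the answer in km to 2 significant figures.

d_R = 2.44 × 1.3 × 10⁵ km × (1100/1200)^(1/3)
    = 3.1 × 10⁵ km

3.1 × 10⁵ km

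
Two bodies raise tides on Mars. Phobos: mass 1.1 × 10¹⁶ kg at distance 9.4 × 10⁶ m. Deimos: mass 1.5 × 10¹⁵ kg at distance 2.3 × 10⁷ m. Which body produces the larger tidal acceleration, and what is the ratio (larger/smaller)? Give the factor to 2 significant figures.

Tidal stretch scales as M/d³; compute that for each body.
Phobos: (1.1 × 10¹⁶) / (9.4 × 10⁶)³ = 1.324 × 10⁻⁵
Deimos: (1.5 × 10¹⁵) / (2.3 × 10⁷)³ = 1.233 × 10⁻⁷
Ratio (larger/smaller) = 110

Phobos, by a factor of ≈ 110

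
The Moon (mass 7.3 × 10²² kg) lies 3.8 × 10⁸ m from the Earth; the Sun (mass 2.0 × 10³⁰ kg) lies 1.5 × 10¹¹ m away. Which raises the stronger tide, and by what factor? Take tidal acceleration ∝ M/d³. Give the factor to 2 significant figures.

The Moon, by a factor of ≈ 2.2

Tidal acceleration ∝ M/d³, so compare M/d³ for each.
The Moon: (7.3 × 10²²) / (3.8 × 10⁸)³ = 1.330 × 10⁻³
The Sun: (2.0 × 10³⁰) / (1.5 × 10¹¹)³ = 5.926 × 10⁻⁴
Ratio (larger/smaller) = 2.2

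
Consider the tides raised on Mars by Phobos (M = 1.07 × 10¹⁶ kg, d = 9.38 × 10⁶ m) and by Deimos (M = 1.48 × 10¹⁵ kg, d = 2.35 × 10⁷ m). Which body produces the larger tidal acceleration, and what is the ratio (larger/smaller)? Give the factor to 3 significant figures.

Phobos, by a factor of ≈ 114

The tide-raising term goes as M/d³ (the gradient of a 1/d² field).
Phobos: (1.07 × 10¹⁶) / (9.38 × 10⁶)³ = 1.297 × 10⁻⁵
Deimos: (1.48 × 10¹⁵) / (2.35 × 10⁷)³ = 1.140 × 10⁻⁷
Ratio (larger/smaller) = 114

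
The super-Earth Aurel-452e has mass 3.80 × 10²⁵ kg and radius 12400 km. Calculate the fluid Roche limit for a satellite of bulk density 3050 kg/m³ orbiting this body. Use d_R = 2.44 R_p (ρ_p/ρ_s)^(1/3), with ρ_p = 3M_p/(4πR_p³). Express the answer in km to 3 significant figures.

35100 km

ρ_p = 3M_p/(4πR_p³) = 3 × (3.80 × 10²⁵) / (4π × (1.24 × 10⁷ m)³) = 4760 kg/m³
d_R = 2.44 × 12400 km × (4760/3050)^(1/3)
    = 35100 km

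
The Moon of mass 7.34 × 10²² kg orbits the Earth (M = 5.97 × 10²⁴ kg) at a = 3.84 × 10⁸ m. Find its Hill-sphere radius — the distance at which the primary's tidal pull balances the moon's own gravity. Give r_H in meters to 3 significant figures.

6.15 × 10⁷ m

r_H ≈ a (m/3M)^(1/3)
    = (3.84 × 10⁸) × (7.34 × 10²² / (3 × 5.97 × 10²⁴))^(1/3)
    = 6.15 × 10⁷ m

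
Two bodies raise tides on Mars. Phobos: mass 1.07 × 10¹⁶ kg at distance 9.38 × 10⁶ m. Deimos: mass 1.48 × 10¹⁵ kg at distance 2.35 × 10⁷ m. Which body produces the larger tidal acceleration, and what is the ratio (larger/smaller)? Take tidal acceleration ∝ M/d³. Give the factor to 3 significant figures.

Phobos, by a factor of ≈ 114

The tide-raising term goes as M/d³ (the gradient of a 1/d² field).
Phobos: (1.07 × 10¹⁶) / (9.38 × 10⁶)³ = 1.297 × 10⁻⁵
Deimos: (1.48 × 10¹⁵) / (2.35 × 10⁷)³ = 1.140 × 10⁻⁷
Ratio (larger/smaller) = 114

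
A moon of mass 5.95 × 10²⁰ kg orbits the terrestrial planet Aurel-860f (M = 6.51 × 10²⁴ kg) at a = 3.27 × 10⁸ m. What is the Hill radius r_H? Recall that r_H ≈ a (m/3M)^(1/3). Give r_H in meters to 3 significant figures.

1.02 × 10⁷ m

r_H ≈ a (m/3M)^(1/3)
    = (3.27 × 10⁸) × (5.95 × 10²⁰ / (3 × 6.51 × 10²⁴))^(1/3)
    = 1.02 × 10⁷ m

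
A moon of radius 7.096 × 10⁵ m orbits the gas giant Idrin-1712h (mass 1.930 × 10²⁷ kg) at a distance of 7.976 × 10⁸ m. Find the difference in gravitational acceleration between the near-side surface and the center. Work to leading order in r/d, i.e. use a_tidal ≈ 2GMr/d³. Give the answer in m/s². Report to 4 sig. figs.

Since r ≪ d, expand the inverse-square field across one radius to get the leading 2GMr/d³ term.
a_tidal = 2GMr/d³
        = 2 × (6.674 × 10⁻¹¹) × (1.930 × 10²⁷) × (7.096 × 10⁵) / (7.976 × 10⁸)³
        = 3.603 × 10⁻⁴ m/s²

3.603 × 10⁻⁴ m/s²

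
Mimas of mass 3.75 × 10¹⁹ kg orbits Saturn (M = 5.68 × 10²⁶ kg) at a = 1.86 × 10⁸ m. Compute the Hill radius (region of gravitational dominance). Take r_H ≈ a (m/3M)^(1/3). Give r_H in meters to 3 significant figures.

r_H ≈ a (m/3M)^(1/3)
    = (1.86 × 10⁸) × (3.75 × 10¹⁹ / (3 × 5.68 × 10²⁶))^(1/3)
    = 5.21 × 10⁵ m

5.21 × 10⁵ m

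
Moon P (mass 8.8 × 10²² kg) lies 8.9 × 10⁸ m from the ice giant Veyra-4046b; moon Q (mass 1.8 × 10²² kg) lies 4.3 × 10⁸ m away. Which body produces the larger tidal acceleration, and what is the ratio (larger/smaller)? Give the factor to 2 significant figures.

Moon Q, by a factor of ≈ 1.8

Tidal stretch scales as M/d³; compute that for each body.
Moon P: (8.8 × 10²²) / (8.9 × 10⁸)³ = 1.248 × 10⁻⁴
Moon Q: (1.8 × 10²²) / (4.3 × 10⁸)³ = 2.264 × 10⁻⁴
Ratio (larger/smaller) = 1.8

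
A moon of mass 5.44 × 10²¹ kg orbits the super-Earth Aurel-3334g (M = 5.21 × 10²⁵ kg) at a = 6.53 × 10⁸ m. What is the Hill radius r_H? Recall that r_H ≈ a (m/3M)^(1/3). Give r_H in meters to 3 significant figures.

r_H ≈ a (m/3M)^(1/3)
    = (6.53 × 10⁸) × (5.44 × 10²¹ / (3 × 5.21 × 10²⁵))^(1/3)
    = 2.13 × 10⁷ m

2.13 × 10⁷ m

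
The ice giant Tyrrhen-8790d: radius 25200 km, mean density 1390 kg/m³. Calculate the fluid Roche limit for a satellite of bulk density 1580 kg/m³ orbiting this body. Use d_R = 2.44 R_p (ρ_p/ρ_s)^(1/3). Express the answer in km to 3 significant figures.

58900 km

d_R = 2.44 × 25200 km × (1390/1580)^(1/3)
    = 58900 km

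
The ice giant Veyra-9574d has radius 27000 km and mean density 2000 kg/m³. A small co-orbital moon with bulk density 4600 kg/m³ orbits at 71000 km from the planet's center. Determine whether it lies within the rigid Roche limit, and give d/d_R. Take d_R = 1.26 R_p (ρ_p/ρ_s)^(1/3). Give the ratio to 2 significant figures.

d_R = 1.26 × (27000 km) × (2000/4600)^(1/3) = 25770 km
d/d_R = (71000) / (25770) = 2.8
Since d/d_R > 1, the body is outside the Roche limit.

outside; d/d_R ≈ 2.8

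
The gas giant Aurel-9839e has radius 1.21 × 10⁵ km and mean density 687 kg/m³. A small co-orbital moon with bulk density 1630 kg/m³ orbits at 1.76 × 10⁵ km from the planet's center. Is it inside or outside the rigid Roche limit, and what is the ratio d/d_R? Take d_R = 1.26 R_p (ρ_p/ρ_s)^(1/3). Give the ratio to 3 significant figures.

outside; d/d_R ≈ 1.54

d_R = 1.26 × (1.21 × 10⁵ km) × (687/1630)^(1/3) = 1.143 × 10⁵ km
d/d_R = (1.76 × 10⁵) / (1.143 × 10⁵) = 1.54
Since d/d_R > 1, the body is outside the Roche limit.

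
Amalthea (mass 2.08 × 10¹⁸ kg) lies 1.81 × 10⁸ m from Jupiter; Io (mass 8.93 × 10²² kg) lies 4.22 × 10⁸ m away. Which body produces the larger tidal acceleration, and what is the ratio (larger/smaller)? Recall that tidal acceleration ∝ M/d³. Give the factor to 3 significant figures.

Compare M/d³ for the two perturbers:
Amalthea: (2.08 × 10¹⁸) / (1.81 × 10⁸)³ = 3.508 × 10⁻⁷
Io: (8.93 × 10²²) / (4.22 × 10⁸)³ = 1.188 × 10⁻³
Ratio (larger/smaller) = 3390

Io, by a factor of ≈ 3390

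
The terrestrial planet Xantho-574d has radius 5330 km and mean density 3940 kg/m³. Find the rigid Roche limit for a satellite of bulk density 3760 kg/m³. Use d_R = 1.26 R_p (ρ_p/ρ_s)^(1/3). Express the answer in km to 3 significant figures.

6820 km

d_R = 1.26 × 5330 km × (3940/3760)^(1/3)
    = 6820 km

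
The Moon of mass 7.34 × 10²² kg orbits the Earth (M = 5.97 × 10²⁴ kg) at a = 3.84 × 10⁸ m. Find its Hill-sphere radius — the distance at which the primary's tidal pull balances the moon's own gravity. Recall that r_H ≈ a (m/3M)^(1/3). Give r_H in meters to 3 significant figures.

r_H ≈ a (m/3M)^(1/3)
    = (3.84 × 10⁸) × (7.34 × 10²² / (3 × 5.97 × 10²⁴))^(1/3)
    = 6.15 × 10⁷ m

6.15 × 10⁷ m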